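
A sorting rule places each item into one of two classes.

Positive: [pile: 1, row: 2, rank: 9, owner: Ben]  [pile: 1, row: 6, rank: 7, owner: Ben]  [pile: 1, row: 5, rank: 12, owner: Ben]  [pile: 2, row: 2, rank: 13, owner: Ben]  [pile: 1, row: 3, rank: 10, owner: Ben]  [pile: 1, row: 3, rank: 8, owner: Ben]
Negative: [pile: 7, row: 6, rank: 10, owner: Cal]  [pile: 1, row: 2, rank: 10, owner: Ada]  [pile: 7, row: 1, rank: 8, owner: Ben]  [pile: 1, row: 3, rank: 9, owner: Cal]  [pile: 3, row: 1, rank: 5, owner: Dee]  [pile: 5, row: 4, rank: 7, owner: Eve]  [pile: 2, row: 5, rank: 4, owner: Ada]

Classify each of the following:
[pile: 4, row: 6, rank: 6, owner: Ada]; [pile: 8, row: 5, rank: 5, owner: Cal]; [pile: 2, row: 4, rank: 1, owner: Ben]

Negative, Negative, Positive

The distinguishing property — owner is Ben AND row ≥ 2 — holds for all the 'Positive' cases and none of the 'Negative' cases.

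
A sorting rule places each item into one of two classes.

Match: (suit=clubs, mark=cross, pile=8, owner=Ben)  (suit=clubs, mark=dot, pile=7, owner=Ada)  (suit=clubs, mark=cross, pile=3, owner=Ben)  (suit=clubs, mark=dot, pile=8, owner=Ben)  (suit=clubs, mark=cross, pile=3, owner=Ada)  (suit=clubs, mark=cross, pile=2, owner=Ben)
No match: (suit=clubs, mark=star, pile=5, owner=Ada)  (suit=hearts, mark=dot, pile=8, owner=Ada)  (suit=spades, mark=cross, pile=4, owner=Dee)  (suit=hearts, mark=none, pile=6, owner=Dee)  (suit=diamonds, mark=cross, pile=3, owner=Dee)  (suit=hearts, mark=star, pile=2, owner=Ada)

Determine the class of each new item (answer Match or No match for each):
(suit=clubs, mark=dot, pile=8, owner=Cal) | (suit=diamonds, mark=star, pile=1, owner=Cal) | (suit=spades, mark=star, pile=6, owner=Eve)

The distinguishing property — suit is clubs AND pile ≠ 5 — holds for all the 'Match' cases and none of the 'No match' cases.
(suit=clubs, mark=dot, pile=8, owner=Cal) → suit is clubs, pile = 8 → Match. (suit=diamonds, mark=star, pile=1, owner=Cal) → suit is diamonds, pile = 1 → No match. (suit=spades, mark=star, pile=6, owner=Eve) → suit is spades, pile = 6 → No match.

Match, No match, No match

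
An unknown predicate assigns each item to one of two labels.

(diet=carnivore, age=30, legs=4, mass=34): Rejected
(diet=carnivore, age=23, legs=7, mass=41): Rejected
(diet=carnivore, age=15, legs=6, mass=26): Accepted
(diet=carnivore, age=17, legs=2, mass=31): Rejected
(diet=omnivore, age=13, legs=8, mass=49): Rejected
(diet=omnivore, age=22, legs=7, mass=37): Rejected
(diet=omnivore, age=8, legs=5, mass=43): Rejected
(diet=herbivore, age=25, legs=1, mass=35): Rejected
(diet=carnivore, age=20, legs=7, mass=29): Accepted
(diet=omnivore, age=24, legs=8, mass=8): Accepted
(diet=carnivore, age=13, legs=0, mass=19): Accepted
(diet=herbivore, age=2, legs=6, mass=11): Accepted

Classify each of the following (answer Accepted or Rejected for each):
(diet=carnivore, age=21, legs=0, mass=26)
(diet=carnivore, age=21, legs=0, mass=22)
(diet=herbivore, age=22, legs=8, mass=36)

The simplest hypothesis consistent with all the labels is: mass ≤ 29.
(diet=carnivore, age=21, legs=0, mass=26): Accepted (mass = 26). (diet=carnivore, age=21, legs=0, mass=22): Accepted (mass = 22). (diet=herbivore, age=22, legs=8, mass=36): Rejected (mass = 36).

Accepted, Accepted, Rejected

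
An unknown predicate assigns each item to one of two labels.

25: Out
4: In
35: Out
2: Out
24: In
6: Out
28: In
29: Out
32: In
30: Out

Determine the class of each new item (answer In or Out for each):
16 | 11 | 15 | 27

Looking at the examples, the only property every 'In' case has and every 'Out' case lacks is: multiple of 4.

In, Out, Out, Out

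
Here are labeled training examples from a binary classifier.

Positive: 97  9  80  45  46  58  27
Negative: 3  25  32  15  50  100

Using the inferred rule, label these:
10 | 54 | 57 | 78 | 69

Negative, Positive, Positive, Positive, Positive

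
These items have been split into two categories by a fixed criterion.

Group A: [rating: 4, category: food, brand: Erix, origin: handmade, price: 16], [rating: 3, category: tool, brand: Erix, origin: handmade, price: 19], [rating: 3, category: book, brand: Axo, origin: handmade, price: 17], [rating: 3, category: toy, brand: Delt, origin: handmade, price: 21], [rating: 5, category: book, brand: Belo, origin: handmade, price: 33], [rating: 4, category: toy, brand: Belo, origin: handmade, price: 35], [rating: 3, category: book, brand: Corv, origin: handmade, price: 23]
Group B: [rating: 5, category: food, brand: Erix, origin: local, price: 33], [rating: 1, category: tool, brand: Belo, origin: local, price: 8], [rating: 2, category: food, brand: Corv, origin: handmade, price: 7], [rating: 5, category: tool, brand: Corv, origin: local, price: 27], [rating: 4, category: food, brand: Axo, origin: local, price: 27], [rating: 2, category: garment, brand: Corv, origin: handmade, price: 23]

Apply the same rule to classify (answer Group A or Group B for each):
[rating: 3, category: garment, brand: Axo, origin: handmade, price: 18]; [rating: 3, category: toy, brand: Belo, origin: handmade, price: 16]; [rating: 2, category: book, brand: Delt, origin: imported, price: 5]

Group A, Group A, Group B

One predicate separates the groups cleanly: origin is handmade AND rating ≥ 3.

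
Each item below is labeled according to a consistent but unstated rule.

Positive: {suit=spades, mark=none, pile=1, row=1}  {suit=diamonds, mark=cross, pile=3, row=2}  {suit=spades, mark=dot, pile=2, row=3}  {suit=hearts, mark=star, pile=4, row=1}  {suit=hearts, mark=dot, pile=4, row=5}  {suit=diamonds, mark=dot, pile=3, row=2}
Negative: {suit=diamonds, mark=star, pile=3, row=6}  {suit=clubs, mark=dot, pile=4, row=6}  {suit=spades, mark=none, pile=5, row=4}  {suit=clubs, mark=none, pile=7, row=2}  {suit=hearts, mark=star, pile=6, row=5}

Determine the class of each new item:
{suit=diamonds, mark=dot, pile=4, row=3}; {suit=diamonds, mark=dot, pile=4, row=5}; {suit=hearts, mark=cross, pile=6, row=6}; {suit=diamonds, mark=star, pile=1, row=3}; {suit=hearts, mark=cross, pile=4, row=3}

The rule appears to be: pile ≤ 4 AND row ≤ 5.
{suit=diamonds, mark=dot, pile=4, row=3}: pile = 4, row = 3, meets the rule → Positive.
{suit=diamonds, mark=dot, pile=4, row=5}: pile = 4, row = 5, meets the rule → Positive.
{suit=hearts, mark=cross, pile=6, row=6}: pile = 6, row = 6, doesn't qualify → Negative.
{suit=diamonds, mark=star, pile=1, row=3}: pile = 1, row = 3, meets the rule → Positive.
{suit=hearts, mark=cross, pile=4, row=3}: pile = 4, row = 3, meets the rule → Positive.

Positive, Positive, Negative, Positive, Positive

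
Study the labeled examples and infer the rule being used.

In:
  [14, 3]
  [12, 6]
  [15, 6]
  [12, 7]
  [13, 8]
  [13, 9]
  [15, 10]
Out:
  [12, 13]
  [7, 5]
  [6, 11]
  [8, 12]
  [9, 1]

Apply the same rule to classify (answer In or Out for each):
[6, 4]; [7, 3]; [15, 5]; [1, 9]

Every 'In' example satisfies: first > second AND sum ≥ 17. None of the 'Out' examples do.
Out: [6, 4], since 6 > 4, 6+4 = 10.
Out: [7, 3], since 7 > 3, 7+3 = 10.
In: [15, 5], since 15 > 5, 15+5 = 20.
Out: [1, 9], since 1 < 9, 1+9 = 10.

Out, Out, In, Out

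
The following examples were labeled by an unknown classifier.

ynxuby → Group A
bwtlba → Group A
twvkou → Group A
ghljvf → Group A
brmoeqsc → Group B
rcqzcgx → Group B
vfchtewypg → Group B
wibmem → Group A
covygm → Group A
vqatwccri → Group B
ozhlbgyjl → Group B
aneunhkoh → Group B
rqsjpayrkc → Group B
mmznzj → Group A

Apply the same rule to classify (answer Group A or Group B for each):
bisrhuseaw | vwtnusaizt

One predicate separates the groups cleanly: length 6.
bisrhuseaw — length 10, hence Group B. vwtnusaizt — length 10, hence Group B.

Group B, Group B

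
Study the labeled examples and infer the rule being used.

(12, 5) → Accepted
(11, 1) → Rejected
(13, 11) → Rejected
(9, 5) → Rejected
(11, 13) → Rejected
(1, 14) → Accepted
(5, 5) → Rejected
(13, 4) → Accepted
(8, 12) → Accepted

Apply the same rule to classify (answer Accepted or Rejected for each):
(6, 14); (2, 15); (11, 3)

Accepted, Accepted, Rejected

The rule appears to be: product is even.
Accepted: (6, 14), since 6·14 = 84. Accepted: (2, 15), since 2·15 = 30. Rejected: (11, 3), since 11·3 = 33.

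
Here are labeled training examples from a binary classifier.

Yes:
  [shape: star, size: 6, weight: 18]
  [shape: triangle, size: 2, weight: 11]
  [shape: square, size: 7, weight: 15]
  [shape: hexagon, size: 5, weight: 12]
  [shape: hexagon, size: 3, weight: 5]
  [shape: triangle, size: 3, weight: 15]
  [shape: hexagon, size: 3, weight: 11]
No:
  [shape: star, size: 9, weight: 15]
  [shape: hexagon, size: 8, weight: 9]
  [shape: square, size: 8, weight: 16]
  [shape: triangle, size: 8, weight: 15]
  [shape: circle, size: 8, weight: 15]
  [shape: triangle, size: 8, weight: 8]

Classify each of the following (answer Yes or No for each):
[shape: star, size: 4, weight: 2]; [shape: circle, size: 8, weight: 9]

The common property of the 'Yes' items is: size ≤ 7. No 'No' item has it.
[shape: star, size: 4, weight: 2] → size = 4 → Yes.
[shape: circle, size: 8, weight: 9] → size = 8 → No.

Yes, No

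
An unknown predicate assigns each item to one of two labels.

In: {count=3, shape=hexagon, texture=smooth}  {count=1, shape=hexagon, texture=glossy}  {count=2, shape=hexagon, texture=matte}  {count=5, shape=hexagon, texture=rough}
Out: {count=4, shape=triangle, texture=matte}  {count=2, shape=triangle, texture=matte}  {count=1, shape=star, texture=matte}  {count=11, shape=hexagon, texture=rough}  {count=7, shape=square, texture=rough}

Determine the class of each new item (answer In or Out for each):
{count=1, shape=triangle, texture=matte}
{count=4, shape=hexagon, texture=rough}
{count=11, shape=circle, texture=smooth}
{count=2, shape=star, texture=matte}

The common property of the 'In' items is: shape is hexagon AND count ≤ 5. No 'Out' item has it.
{count=1, shape=triangle, texture=matte}: shape is triangle, count = 1 — does not pass, so Out. {count=4, shape=hexagon, texture=rough}: shape is hexagon, count = 4 — fits, so In. {count=11, shape=circle, texture=smooth}: shape is circle, count = 11 — does not pass, so Out. {count=2, shape=star, texture=matte}: shape is star, count = 2 — does not pass, so Out.

Out, In, Out, Out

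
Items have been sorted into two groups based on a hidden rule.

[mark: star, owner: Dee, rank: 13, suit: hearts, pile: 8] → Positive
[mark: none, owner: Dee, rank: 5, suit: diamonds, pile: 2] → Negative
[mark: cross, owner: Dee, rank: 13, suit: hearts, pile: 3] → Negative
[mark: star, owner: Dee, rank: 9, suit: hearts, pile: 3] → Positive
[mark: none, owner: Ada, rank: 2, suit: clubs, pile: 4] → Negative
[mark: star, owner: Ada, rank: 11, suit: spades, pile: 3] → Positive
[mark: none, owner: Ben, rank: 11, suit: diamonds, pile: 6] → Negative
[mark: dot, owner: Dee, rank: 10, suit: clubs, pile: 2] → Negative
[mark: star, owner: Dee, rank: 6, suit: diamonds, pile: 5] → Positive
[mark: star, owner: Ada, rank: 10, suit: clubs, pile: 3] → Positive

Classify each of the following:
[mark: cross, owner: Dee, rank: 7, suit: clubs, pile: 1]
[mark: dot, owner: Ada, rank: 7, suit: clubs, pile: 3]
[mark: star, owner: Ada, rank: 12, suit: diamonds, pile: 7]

Negative, Negative, Positive

The rule appears to be: mark is star.
[mark: cross, owner: Dee, rank: 7, suit: clubs, pile: 1] — mark is cross, hence Negative. [mark: dot, owner: Ada, rank: 7, suit: clubs, pile: 3] — mark is dot, hence Negative. [mark: star, owner: Ada, rank: 12, suit: diamonds, pile: 7] — mark is star, hence Positive.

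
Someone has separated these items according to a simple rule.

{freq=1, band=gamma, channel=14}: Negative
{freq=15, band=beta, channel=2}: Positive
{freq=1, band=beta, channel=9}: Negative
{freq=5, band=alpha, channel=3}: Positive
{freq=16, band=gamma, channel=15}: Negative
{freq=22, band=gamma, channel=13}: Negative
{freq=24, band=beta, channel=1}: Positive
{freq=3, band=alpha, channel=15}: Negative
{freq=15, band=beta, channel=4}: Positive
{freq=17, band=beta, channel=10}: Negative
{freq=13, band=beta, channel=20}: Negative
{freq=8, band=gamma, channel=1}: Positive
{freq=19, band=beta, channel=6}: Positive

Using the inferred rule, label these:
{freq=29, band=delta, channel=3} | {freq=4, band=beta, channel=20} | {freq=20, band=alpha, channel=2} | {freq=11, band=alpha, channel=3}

Positive, Negative, Positive, Positive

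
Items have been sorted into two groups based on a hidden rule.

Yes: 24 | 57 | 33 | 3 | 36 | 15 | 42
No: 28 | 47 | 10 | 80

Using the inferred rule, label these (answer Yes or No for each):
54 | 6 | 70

Yes, Yes, No

'Yes' ⟺ multiple of 3.
54 → 54 = 3·18 → Yes.
6 → 6 = 3·2 → Yes.
70 → 70 = 3·23 + 1 → No.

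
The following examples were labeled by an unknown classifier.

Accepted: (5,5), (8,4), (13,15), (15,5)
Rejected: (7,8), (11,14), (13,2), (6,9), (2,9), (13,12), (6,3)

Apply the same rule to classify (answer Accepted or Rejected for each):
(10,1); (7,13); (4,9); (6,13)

Every 'Accepted' example satisfies: sum is even. None of the 'Rejected' examples do.
(10,1) → 10+1 = 11 → Rejected. (7,13) → 7+13 = 20 → Accepted. (4,9) → 4+9 = 13 → Rejected. (6,13) → 6+13 = 19 → Rejected.

Rejected, Accepted, Rejected, Rejected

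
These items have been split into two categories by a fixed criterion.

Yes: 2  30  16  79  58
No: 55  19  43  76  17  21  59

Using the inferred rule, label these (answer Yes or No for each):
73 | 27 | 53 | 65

No, No, No, Yes

Looking at the examples, the only property every 'Yes' case has and every 'No' case lacks is: ≡ 2 (mod 7).
73 → 73 mod 7 = 3 → No.
27 → 27 mod 7 = 6 → No.
53 → 53 mod 7 = 4 → No.
65 → 65 mod 7 = 2 → Yes.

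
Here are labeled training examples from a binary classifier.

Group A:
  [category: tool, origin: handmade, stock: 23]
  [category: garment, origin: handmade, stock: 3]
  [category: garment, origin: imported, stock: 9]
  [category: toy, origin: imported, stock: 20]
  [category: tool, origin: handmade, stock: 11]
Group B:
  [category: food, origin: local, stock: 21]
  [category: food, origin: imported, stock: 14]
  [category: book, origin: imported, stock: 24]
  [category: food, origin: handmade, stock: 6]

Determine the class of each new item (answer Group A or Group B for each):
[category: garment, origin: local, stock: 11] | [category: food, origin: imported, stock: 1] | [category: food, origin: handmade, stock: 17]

The simplest hypothesis consistent with all the labels is: category is not food AND stock ≤ 23.

Group A, Group B, Group B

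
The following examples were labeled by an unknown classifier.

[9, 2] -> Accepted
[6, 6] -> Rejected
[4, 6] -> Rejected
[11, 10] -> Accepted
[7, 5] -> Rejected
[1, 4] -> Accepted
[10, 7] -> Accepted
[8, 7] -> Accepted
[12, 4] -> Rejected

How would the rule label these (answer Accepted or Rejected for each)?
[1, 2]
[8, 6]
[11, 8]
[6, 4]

Accepted, Rejected, Accepted, Rejected

One predicate separates the groups cleanly: sum is odd.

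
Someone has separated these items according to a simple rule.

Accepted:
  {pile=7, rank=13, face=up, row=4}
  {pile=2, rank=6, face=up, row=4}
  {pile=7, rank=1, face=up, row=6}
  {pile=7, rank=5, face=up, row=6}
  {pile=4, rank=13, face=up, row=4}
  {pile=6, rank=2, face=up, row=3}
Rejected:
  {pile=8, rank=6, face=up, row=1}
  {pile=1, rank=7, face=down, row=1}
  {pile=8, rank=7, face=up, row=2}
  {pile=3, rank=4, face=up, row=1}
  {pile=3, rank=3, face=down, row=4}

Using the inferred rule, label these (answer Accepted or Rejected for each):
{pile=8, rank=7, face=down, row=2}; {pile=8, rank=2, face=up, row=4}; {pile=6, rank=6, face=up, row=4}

Rejected, Accepted, Accepted

The simplest hypothesis consistent with all the labels is: face is up AND row ≥ 3.
{pile=8, rank=7, face=down, row=2} → face is down, row = 2 → Rejected. {pile=8, rank=2, face=up, row=4} → face is up, row = 4 → Accepted. {pile=6, rank=6, face=up, row=4} → face is up, row = 4 → Accepted.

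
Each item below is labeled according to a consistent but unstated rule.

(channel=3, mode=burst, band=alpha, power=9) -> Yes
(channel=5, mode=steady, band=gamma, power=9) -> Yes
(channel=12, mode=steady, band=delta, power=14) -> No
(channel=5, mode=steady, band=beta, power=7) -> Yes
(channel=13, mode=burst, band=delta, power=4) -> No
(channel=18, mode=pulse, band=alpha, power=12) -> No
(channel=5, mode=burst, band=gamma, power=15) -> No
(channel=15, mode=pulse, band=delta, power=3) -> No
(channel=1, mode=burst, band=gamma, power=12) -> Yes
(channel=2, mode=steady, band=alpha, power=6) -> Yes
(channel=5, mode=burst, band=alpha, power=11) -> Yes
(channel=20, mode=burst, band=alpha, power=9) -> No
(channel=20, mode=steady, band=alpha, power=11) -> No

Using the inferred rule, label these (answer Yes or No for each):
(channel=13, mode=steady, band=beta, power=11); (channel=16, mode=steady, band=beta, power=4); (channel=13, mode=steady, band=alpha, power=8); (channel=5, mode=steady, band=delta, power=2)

No, No, No, Yes

The simplest hypothesis consistent with all the labels is: power ≤ 12 AND channel ≤ 5.
(channel=13, mode=steady, band=beta, power=11): power = 11, channel = 13 — does not pass, so No.
(channel=16, mode=steady, band=beta, power=4): power = 4, channel = 16 — does not pass, so No.
(channel=13, mode=steady, band=alpha, power=8): power = 8, channel = 13 — does not pass, so No.
(channel=5, mode=steady, band=delta, power=2): power = 2, channel = 5 — meets the rule, so Yes.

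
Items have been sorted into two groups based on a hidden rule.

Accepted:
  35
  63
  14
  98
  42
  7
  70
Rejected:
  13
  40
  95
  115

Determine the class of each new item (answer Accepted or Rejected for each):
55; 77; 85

Rejected, Accepted, Rejected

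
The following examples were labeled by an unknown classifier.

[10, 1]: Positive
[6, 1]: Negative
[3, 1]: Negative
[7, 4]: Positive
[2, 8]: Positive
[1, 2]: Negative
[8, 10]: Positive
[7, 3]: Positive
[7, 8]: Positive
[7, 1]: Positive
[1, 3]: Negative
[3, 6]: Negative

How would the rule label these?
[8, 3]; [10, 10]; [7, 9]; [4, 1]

One predicate separates the groups cleanly: max ≥ 7.

Positive, Positive, Positive, Negative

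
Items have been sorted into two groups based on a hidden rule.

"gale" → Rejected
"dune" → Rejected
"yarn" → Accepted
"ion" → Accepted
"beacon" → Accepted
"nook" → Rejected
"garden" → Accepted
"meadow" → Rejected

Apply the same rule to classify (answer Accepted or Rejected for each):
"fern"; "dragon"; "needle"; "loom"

Accepted, Accepted, Rejected, Rejected

One predicate separates the groups cleanly: ends with 'n'.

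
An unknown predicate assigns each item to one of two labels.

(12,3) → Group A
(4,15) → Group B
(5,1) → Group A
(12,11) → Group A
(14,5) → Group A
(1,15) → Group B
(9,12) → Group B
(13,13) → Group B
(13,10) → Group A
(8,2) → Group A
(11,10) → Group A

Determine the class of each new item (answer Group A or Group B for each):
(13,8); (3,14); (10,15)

Group A, Group B, Group B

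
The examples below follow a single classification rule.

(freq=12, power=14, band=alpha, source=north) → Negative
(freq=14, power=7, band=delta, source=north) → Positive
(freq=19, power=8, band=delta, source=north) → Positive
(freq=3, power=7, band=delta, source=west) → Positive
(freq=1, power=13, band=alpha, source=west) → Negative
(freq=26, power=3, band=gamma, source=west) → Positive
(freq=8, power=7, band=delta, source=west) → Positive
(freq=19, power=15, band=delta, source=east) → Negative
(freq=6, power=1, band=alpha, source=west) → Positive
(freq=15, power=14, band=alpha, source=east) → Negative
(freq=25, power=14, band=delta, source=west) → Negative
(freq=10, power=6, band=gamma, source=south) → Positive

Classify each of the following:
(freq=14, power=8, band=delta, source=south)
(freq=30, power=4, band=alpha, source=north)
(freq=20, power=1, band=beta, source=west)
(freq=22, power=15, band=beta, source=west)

Positive, Positive, Positive, Negative

'Positive' ⟺ power ≤ 8.
(freq=14, power=8, band=delta, source=south): power = 8, has this property → Positive.
(freq=30, power=4, band=alpha, source=north): power = 4, has this property → Positive.
(freq=20, power=1, band=beta, source=west): power = 1, has this property → Positive.
(freq=22, power=15, band=beta, source=west): power = 15, doesn't match → Negative.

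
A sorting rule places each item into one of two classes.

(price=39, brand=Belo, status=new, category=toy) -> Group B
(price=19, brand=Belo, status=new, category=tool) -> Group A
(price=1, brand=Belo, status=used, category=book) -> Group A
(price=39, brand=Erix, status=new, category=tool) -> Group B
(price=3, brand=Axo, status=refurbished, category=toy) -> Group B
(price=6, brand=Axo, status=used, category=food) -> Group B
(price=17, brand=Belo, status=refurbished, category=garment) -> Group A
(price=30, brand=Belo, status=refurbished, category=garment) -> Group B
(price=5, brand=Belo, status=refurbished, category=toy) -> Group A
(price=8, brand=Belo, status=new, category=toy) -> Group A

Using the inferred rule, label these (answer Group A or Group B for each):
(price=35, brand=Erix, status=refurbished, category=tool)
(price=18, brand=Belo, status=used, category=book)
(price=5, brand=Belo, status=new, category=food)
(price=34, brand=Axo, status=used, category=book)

Group B, Group A, Group A, Group B

A rule that fits every label: brand is Belo AND price ≤ 19 — true of each 'Group A' example, false of each 'Group B' one.
(price=35, brand=Erix, status=refurbished, category=tool) → brand is Erix, price = 35 → Group B.
(price=18, brand=Belo, status=used, category=book) → brand is Belo, price = 18 → Group A.
(price=5, brand=Belo, status=new, category=food) → brand is Belo, price = 5 → Group A.
(price=34, brand=Axo, status=used, category=book) → brand is Axo, price = 34 → Group B.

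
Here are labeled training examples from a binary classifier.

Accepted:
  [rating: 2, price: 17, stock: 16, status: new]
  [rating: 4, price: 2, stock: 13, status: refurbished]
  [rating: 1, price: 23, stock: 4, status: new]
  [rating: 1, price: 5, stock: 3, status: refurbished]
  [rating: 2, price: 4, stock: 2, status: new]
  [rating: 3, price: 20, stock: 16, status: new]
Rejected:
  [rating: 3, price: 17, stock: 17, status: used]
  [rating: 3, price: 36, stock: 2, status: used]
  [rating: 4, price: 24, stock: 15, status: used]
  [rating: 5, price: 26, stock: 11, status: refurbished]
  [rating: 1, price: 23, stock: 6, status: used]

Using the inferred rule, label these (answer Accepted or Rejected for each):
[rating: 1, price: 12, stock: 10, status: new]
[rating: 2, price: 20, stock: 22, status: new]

Accepted, Accepted

A rule that fits every label: status is new OR price ≤ 5 — true of each 'Accepted' example, false of each 'Rejected' one.
[rating: 1, price: 12, stock: 10, status: new]: status is new, price = 12 — has this property, so Accepted. [rating: 2, price: 20, stock: 22, status: new]: status is new, price = 20 — has this property, so Accepted.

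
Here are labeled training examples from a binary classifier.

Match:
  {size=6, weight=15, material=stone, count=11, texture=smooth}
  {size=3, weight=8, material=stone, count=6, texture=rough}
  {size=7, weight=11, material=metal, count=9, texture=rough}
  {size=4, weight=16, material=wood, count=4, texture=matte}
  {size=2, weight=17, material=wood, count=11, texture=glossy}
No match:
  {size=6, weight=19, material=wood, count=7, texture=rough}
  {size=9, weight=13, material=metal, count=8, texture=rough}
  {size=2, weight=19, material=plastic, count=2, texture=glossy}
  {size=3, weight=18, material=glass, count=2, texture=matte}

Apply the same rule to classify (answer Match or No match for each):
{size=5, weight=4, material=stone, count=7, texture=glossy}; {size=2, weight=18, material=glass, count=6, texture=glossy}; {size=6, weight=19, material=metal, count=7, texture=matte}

Match, No match, No match

A rule that fits every label: size ≤ 7 AND weight ≤ 17 — true of each 'Match' example, false of each 'No match' one.
{size=5, weight=4, material=stone, count=7, texture=glossy} → size = 5, weight = 4 → Match.
{size=2, weight=18, material=glass, count=6, texture=glossy} → size = 2, weight = 18 → No match.
{size=6, weight=19, material=metal, count=7, texture=matte} → size = 6, weight = 19 → No match.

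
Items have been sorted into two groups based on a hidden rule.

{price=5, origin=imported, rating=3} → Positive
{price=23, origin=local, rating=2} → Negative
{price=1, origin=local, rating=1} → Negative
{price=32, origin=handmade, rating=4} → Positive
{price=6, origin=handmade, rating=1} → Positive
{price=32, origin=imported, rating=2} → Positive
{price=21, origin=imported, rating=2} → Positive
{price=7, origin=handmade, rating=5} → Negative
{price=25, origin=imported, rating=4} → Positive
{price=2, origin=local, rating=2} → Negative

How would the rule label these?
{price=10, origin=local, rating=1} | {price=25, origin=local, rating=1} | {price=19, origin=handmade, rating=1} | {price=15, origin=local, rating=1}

The simplest hypothesis consistent with all the labels is: origin is not local AND rating ≤ 4.
{price=10, origin=local, rating=1} → origin is local, rating = 1 → Negative. {price=25, origin=local, rating=1} → origin is local, rating = 1 → Negative. {price=19, origin=handmade, rating=1} → origin is handmade, rating = 1 → Positive. {price=15, origin=local, rating=1} → origin is local, rating = 1 → Negative.

Negative, Negative, Positive, Negative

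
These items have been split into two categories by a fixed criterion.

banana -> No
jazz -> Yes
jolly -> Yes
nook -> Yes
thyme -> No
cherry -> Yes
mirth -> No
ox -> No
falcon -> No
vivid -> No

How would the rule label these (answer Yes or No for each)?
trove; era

No, No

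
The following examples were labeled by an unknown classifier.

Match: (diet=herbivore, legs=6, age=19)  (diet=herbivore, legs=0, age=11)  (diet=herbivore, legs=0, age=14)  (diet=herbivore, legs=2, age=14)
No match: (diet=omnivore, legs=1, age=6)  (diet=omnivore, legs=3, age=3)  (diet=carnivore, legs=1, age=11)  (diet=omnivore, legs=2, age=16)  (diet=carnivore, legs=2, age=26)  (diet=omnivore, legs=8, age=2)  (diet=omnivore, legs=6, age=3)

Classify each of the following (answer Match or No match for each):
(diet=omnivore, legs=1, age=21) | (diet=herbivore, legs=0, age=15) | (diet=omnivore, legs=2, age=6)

Looking at the examples, the only property every 'Match' case has and every 'No match' case lacks is: diet is herbivore.
(diet=omnivore, legs=1, age=21) — diet is omnivore, hence No match. (diet=herbivore, legs=0, age=15) — diet is herbivore, hence Match. (diet=omnivore, legs=2, age=6) — diet is omnivore, hence No match.

No match, Match, No match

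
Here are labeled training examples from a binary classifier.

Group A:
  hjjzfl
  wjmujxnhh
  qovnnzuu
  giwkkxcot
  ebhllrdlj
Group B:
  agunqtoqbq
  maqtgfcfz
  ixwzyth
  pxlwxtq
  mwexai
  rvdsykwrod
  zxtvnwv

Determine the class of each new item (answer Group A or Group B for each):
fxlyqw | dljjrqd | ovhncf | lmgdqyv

The simplest hypothesis consistent with all the labels is: has a double letter.
fxlyqw → no doubled letter → Group B.
dljjrqd → 'jj' doubled → Group A.
ovhncf → no doubled letter → Group B.
lmgdqyv → no doubled letter → Group B.

Group B, Group A, Group B, Group B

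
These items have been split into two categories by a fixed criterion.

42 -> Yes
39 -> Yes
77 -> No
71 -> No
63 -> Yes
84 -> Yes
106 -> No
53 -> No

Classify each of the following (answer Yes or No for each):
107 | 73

Every 'Yes' example satisfies: multiple of 3. None of the 'No' examples do.
107 — 107 = 3·35 + 2, hence No.
73 — 73 = 3·24 + 1, hence No.

No, No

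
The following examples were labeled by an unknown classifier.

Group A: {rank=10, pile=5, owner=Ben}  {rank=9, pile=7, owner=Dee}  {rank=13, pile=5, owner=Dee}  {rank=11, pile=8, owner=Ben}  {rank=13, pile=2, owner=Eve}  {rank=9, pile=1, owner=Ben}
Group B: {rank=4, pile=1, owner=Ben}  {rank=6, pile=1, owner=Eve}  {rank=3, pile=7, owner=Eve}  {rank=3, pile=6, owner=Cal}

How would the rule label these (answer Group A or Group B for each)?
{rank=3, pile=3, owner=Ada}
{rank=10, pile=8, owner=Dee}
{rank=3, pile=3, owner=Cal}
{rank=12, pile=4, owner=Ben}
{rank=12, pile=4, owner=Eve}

The rule appears to be: rank ≥ 9.

Group B, Group A, Group B, Group A, Group A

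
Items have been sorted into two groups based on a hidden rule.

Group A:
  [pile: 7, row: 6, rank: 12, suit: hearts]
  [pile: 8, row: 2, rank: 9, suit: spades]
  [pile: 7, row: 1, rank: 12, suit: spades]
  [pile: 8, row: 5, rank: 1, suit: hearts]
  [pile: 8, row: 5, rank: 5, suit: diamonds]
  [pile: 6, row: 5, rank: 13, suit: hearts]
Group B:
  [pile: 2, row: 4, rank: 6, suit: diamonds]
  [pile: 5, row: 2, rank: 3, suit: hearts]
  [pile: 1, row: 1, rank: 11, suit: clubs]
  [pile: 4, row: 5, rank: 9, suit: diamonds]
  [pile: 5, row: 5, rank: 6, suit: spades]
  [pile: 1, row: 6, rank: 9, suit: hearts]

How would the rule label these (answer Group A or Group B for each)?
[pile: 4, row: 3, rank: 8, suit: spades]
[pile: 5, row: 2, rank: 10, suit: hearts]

Group B, Group B

One predicate separates the groups cleanly: pile ≥ 6.
[pile: 4, row: 3, rank: 8, suit: spades] → pile = 4 → Group B.
[pile: 5, row: 2, rank: 10, suit: hearts] → pile = 5 → Group B.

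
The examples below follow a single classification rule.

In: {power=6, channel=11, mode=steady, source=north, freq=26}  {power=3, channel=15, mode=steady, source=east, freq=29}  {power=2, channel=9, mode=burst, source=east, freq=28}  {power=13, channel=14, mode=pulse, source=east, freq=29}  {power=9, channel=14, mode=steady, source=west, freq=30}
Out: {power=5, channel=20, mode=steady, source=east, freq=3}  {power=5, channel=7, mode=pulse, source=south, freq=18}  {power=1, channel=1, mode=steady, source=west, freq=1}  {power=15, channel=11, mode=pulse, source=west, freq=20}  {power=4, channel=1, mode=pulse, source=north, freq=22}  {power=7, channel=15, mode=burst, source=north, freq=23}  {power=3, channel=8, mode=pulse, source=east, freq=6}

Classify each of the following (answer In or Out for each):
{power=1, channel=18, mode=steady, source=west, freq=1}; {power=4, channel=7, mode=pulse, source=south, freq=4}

The rule appears to be: freq ≥ 26.

Out, Out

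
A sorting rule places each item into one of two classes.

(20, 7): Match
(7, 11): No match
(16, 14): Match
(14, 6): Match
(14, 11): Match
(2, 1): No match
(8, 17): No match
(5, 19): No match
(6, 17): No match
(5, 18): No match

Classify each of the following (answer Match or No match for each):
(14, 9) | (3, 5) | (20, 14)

Match, No match, Match

One predicate separates the groups cleanly: first ≥ 11.
(14, 9): first 14 — qualifies, so Match.
(3, 5): first 3 — lacks this property, so No match.
(20, 14): first 20 — qualifies, so Match.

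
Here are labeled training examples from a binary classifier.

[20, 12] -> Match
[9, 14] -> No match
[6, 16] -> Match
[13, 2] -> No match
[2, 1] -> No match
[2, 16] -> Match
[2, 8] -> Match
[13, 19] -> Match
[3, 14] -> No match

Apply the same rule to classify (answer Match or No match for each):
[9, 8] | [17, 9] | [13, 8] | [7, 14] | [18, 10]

No match, Match, No match, No match, Match

Rule: sum is even. This holds for each 'Match' example and fails for each 'No match' one.
[9, 8] → 9+8 = 17 → No match. [17, 9] → 17+9 = 26 → Match. [13, 8] → 13+8 = 21 → No match. [7, 14] → 7+14 = 21 → No match. [18, 10] → 18+10 = 28 → Match.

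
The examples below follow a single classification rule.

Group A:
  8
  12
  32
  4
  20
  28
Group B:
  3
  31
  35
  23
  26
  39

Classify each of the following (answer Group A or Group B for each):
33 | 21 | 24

The distinguishing property — multiple of 4 — holds for all the 'Group A' cases and none of the 'Group B' cases.
Group B: 33, since 33 = 4·8 + 1. Group B: 21, since 21 = 4·5 + 1. Group A: 24, since 24 = 4·6.

Group B, Group B, Group A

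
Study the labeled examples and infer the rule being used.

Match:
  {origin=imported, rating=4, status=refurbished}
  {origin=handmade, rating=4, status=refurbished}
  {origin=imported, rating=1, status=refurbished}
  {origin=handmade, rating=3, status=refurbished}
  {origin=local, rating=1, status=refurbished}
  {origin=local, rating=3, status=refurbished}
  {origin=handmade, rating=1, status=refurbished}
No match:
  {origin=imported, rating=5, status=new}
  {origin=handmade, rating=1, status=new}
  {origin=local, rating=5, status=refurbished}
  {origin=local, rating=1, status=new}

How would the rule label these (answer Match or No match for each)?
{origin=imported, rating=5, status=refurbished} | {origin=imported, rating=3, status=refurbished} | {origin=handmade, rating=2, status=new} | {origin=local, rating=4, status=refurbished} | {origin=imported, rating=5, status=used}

The rule appears to be: status is refurbished AND rating ≤ 4.
No match: {origin=imported, rating=5, status=refurbished}, since status is refurbished, rating = 5.
Match: {origin=imported, rating=3, status=refurbished}, since status is refurbished, rating = 3.
No match: {origin=handmade, rating=2, status=new}, since status is new, rating = 2.
Match: {origin=local, rating=4, status=refurbished}, since status is refurbished, rating = 4.
No match: {origin=imported, rating=5, status=used}, since status is used, rating = 5.

No match, Match, No match, Match, No match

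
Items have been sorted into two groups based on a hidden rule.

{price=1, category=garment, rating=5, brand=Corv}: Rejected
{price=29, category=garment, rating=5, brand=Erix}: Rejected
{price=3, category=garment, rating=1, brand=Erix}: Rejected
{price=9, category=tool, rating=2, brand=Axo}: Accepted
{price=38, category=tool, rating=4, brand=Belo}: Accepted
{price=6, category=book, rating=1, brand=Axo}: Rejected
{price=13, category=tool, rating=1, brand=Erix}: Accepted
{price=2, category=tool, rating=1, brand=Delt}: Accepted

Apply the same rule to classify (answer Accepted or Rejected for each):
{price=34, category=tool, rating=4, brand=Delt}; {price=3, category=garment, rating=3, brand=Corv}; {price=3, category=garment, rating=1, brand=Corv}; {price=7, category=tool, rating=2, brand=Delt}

Accepted, Rejected, Rejected, Accepted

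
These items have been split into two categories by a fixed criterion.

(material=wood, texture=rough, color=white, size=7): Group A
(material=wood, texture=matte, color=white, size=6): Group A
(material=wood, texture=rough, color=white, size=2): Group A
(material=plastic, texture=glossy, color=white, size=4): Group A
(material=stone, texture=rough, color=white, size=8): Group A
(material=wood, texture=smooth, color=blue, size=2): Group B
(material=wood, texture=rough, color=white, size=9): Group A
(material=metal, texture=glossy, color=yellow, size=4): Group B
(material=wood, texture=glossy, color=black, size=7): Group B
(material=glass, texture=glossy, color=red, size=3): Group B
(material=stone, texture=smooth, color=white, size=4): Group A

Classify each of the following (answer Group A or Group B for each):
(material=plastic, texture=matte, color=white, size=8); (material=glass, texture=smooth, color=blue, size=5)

Group A, Group B

Rule: color is white. This holds for each 'Group A' example and fails for each 'Group B' one.
(material=plastic, texture=matte, color=white, size=8): Group A (color is white). (material=glass, texture=smooth, color=blue, size=5): Group B (color is blue).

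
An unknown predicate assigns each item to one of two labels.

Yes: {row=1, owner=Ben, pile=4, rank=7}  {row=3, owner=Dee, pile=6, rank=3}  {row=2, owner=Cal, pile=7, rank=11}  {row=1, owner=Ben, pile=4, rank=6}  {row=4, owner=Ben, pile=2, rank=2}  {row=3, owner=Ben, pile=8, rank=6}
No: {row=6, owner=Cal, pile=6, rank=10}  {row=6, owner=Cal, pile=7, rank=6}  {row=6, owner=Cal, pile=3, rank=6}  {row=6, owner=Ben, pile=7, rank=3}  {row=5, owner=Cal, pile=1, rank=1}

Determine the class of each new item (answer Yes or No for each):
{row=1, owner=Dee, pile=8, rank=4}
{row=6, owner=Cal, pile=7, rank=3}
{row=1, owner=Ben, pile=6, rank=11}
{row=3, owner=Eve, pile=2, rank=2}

Yes, No, Yes, Yes

The common property of the 'Yes' items is: row ≤ 4. No 'No' item has it.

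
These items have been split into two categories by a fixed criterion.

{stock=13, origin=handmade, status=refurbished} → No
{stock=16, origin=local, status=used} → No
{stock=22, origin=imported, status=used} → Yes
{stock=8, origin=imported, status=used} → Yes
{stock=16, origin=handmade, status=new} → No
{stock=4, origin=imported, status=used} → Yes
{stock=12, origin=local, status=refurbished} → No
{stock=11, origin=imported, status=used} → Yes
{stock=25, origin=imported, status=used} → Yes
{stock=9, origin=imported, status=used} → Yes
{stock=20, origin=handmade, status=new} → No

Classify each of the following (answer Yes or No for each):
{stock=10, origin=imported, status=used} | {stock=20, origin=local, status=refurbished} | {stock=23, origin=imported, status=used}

Yes, No, Yes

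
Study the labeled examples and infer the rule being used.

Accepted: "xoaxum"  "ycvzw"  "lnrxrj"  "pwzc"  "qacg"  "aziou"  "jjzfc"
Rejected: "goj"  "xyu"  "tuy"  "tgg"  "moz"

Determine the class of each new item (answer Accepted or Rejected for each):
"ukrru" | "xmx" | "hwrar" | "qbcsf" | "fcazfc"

'Accepted' ⟺ length ≥ 4.
"ukrru": Accepted (length 5).
"xmx": Rejected (length 3).
"hwrar": Accepted (length 5).
"qbcsf": Accepted (length 5).
"fcazfc": Accepted (length 6).

Accepted, Rejected, Accepted, Accepted, Accepted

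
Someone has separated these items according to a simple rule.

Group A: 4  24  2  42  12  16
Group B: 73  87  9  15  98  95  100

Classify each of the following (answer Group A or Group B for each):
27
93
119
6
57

The pattern is that an item is 'Group A' exactly when: even AND at most 42.
Group B: 27, since 27 is odd, 27 ≤ 42.
Group B: 93, since 93 is odd, 93 > 42.
Group B: 119, since 119 is odd, 119 > 42.
Group A: 6, since 6 is even, 6 ≤ 42.
Group B: 57, since 57 is odd, 57 > 42.

Group B, Group B, Group B, Group A, Group B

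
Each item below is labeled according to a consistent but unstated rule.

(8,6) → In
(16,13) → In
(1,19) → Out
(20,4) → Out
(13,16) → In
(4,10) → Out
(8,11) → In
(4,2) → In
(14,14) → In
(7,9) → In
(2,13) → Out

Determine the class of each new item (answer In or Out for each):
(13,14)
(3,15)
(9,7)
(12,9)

Rule: |first − second| ≤ 3. This holds for each 'In' example and fails for each 'Out' one.
(13,14): |13−14| = 1 — qualifies, so In. (3,15): |3−15| = 12 — doesn't qualify, so Out. (9,7): |9−7| = 2 — qualifies, so In. (12,9): |12−9| = 3 — qualifies, so In.

In, Out, In, In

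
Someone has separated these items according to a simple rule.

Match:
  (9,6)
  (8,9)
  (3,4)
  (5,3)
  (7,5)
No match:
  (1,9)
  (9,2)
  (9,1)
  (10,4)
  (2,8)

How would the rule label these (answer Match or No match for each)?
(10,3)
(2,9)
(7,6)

No match, No match, Match

The pattern is that an item is 'Match' exactly when: |first − second| ≤ 3.
(10,3) → |10−3| = 7 → No match.
(2,9) → |2−9| = 7 → No match.
(7,6) → |7−6| = 1 → Match.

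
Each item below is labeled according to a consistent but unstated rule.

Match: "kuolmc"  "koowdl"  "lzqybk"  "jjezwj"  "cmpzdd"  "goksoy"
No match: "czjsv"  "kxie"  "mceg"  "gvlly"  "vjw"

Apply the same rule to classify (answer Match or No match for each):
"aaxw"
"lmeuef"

The common property of the 'Match' items is: length 6. No 'No match' item has it.
No match: "aaxw", since length 4. Match: "lmeuef", since length 6.

No match, Match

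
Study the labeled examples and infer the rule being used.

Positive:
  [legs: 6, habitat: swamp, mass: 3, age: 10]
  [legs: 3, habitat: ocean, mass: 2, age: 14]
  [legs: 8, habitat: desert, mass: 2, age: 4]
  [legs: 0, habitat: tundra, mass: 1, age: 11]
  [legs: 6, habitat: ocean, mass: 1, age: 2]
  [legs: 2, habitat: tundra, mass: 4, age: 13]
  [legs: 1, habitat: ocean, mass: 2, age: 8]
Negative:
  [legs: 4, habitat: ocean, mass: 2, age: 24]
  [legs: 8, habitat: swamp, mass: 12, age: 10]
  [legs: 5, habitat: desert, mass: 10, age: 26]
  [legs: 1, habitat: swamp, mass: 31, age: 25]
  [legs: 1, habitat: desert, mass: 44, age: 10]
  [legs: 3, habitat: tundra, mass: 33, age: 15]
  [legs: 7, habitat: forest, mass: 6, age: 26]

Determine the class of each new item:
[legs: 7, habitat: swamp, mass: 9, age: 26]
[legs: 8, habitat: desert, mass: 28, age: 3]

Negative, Negative

The simplest hypothesis consistent with all the labels is: age ≤ 14 AND mass ≤ 4.
Negative: [legs: 7, habitat: swamp, mass: 9, age: 26], since age = 26, mass = 9. Negative: [legs: 8, habitat: desert, mass: 28, age: 3], since age = 3, mass = 28.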